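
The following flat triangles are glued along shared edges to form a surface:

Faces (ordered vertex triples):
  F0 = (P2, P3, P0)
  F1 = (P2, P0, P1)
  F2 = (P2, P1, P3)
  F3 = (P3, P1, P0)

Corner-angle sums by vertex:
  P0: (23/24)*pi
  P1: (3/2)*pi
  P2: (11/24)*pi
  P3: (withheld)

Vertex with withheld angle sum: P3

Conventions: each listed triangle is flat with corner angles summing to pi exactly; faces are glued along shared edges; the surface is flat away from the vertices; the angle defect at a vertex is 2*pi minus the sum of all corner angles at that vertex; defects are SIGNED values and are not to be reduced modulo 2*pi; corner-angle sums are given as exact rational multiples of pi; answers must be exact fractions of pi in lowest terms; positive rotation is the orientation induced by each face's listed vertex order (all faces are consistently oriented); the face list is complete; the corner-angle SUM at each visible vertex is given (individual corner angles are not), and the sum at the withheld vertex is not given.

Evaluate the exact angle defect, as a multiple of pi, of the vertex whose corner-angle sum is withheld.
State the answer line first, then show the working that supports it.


Answer: defect(P3) = (11/12)*pi

V = 4, E = 6, F = 4; chi = V - E + F = 2
Gauss-Bonnet: total defect = 2*pi*chi = 4*pi; visible defects sum to (37/12)*pi


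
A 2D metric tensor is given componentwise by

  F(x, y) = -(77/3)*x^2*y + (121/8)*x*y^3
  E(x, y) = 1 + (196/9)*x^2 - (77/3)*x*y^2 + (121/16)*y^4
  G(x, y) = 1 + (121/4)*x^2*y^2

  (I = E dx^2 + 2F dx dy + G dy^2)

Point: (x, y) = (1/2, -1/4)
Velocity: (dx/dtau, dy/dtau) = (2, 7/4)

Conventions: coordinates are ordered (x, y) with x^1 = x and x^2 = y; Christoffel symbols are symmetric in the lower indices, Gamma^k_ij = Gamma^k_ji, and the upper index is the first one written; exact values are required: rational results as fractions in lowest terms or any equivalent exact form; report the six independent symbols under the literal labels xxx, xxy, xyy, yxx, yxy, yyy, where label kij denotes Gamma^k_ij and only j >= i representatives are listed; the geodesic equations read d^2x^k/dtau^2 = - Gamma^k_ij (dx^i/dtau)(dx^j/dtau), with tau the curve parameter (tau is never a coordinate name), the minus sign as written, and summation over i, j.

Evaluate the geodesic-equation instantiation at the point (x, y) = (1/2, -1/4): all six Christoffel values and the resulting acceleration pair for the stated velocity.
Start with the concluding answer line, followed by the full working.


Answer: Gamma_xxx = 53120/32359, Gamma_xxy = 109560/226513, Gamma_xyy = -219120/226513, Gamma_yxx = 16896/32359, Gamma_yxy = 34848/226513, Gamma_yyy = -69696/226513; accelerations (d^2x/dtau^2, d^2y/dtau^2) = (-226175/32359, -71940/32359)

E = 209089/36864, F = 4565/3072, G = 377/256 at the point
E_x = 2905/144, E_y = 4565/768, F_x = 9493/1536, F_y = -3839/768, G_x = 121/64, G_y = -121/32
EG - F^2 = 226513/36864;  g^inv = (36864/226513) * [[377/256, -4565/3072], [-4565/3072, 209089/36864]]
first-kind symbols [ij,l] = (1/2)(d_i g_jl + d_j g_il - d_l g_ij): [xx,x] = E_x/2 = 2905/288, [xx,y] = F_x - E_y/2 = 77/24, [xy,x] = E_y/2 = 4565/1536, [xy,y] = G_x/2 = 121/128, [yy,x] = F_y - G_x/2 = -4565/768, [yy,y] = G_y/2 = -121/64
Gamma^x_ij = (G*[ij,x] - F*[ij,y])/(EG - F^2), Gamma^y_ij = (E*[ij,y] - F*[ij,x])/(EG - F^2)
Gamma_xxx = 53120/32359, Gamma_xxy = 109560/226513, Gamma_xyy = -219120/226513, Gamma_yxx = 16896/32359, Gamma_yxy = 34848/226513, Gamma_yyy = -69696/226513
d^2x/dtau^2 = -(Gamma_xxx*(2)^2 + 2*Gamma_xxy*(2)*(7/4) + Gamma_xyy*(7/4)^2) = -226175/32359
d^2y/dtau^2 = -(Gamma_yxx*(2)^2 + 2*Gamma_yxy*(2)*(7/4) + Gamma_yyy*(7/4)^2) = -71940/32359


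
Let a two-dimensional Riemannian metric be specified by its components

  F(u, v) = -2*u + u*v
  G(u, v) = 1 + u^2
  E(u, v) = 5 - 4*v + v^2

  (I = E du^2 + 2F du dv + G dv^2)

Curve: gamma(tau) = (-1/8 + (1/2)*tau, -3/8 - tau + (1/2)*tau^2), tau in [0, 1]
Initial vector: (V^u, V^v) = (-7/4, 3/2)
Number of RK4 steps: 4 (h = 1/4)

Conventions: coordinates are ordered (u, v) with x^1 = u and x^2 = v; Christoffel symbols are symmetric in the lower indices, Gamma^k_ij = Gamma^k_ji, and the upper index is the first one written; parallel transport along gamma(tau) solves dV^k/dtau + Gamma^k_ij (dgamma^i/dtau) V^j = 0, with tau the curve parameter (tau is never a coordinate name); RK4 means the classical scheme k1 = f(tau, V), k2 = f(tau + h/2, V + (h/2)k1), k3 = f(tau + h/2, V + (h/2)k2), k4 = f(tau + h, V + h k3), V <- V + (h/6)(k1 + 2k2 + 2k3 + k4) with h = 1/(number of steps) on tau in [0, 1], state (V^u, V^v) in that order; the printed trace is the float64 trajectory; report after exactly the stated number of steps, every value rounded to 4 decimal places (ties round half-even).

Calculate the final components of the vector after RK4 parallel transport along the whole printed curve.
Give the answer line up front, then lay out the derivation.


Answer: V^u = -1.2519, V^v = 1.4880

gamma'(tau) = (1/2, -1 + tau); f(tau, V)^k = -Gamma^k_ij(gamma(tau)) gamma'^i(tau) V^j; h = 1/4; intermediate values shown to 6 dp
curve data and Christoffel symbols at the stage parameters:
  tau = 0.000000: gamma = (-0.125000, -0.375000), gamma' = (0.500000, -1.000000); Gamma_uuu = 0.000000, Gamma_uuv = -0.356808, Gamma_uvv = 0.000000, Gamma_vuu = 0.000000, Gamma_vuv = -0.018779, Gamma_vvv = 0.000000
  tau = 0.125000: gamma = (-0.062500, -0.492188), gamma' = (0.500000, -0.875000); Gamma_uuu = 0.000000, Gamma_uuv = -0.345422, Gamma_uvv = 0.000000, Gamma_vuu = 0.000000, Gamma_vuv = -0.008663, Gamma_vvv = 0.000000
  tau = 0.250000: gamma = (0.000000, -0.593750), gamma' = (0.500000, -0.750000); Gamma_uuu = 0.000000, Gamma_uuv = -0.335650, Gamma_uvv = 0.000000, Gamma_vuu = 0.000000, Gamma_vuv = 0.000000, Gamma_vvv = 0.000000
  tau = 0.375000: gamma = (0.062500, -0.679688), gamma' = (0.500000, -0.625000); Gamma_uuu = 0.000000, Gamma_uuv = -0.327405, Gamma_uvv = 0.000000, Gamma_vuu = 0.000000, Gamma_vuv = 0.007636, Gamma_vvv = 0.000000
  tau = 0.500000: gamma = (0.125000, -0.750000), gamma' = (0.500000, -0.500000); Gamma_uuu = 0.000000, Gamma_uuv = -0.320583, Gamma_uvv = 0.000000, Gamma_vuu = 0.000000, Gamma_vuv = 0.014572, Gamma_vvv = 0.000000
  tau = 0.625000: gamma = (0.187500, -0.804688), gamma' = (0.500000, -0.375000); Gamma_uuu = 0.000000, Gamma_uuv = -0.315083, Gamma_uvv = 0.000000, Gamma_vuu = 0.000000, Gamma_vuv = 0.021064, Gamma_vvv = 0.000000
  tau = 0.750000: gamma = (0.250000, -0.843750), gamma' = (0.500000, -0.250000); Gamma_uuu = 0.000000, Gamma_uuv = -0.310812, Gamma_uvv = 0.000000, Gamma_vuu = 0.000000, Gamma_vuv = 0.027324, Gamma_vvv = 0.000000
  tau = 0.875000: gamma = (0.312500, -0.867188), gamma' = (0.500000, -0.125000); Gamma_uuu = 0.000000, Gamma_uuv = -0.307690, Gamma_uvv = 0.000000, Gamma_vuu = 0.000000, Gamma_vuv = 0.033536, Gamma_vvv = 0.000000
  tau = 1.000000: gamma = (0.375000, -0.875000), gamma' = (0.500000, 0.000000); Gamma_uuu = 0.000000, Gamma_uuv = -0.305648, Gamma_uvv = 0.000000, Gamma_vuu = 0.000000, Gamma_vuv = 0.039867, Gamma_vvv = 0.000000
step 0: V^u = -1.7500, V^v = 1.5000
step 1: k1 = (0.892019, 0.046948), k2 = (0.755307, 0.018942), k3 = (0.759867, 0.019056), k4 = (0.645256, 0.000000); V <- V + (h/6)(k1 + 2k2 + 2k3 + k4): V^u = -1.5597, V^v = 1.5051
step 2: k1 = (0.645228, 0.000000), k2 = (0.549043, -0.012806), k3 = (0.551241, -0.012857), k4 = (0.468657, -0.021303); V <- V + (h/6)(k1 + 2k2 + 2k3 + k4): V^u = -1.4216, V^v = 1.5021
step 3: k1 = (0.468640, -0.021302), k2 = (0.397270, -0.026558), k3 = (0.398220, -0.026622), k4 = (0.335126, -0.029462); V <- V + (h/6)(k1 + 2k2 + 2k3 + k4): V^u = -1.3218, V^v = 1.4955
step 4: k1 = (0.335125, -0.029462), k2 = (0.278743, -0.030381), k3 = (0.278997, -0.030408), k4 = (0.227394, -0.029660); V <- V + (h/6)(k1 + 2k2 + 2k3 + k4): V^u = -1.2519, V^v = 1.4880


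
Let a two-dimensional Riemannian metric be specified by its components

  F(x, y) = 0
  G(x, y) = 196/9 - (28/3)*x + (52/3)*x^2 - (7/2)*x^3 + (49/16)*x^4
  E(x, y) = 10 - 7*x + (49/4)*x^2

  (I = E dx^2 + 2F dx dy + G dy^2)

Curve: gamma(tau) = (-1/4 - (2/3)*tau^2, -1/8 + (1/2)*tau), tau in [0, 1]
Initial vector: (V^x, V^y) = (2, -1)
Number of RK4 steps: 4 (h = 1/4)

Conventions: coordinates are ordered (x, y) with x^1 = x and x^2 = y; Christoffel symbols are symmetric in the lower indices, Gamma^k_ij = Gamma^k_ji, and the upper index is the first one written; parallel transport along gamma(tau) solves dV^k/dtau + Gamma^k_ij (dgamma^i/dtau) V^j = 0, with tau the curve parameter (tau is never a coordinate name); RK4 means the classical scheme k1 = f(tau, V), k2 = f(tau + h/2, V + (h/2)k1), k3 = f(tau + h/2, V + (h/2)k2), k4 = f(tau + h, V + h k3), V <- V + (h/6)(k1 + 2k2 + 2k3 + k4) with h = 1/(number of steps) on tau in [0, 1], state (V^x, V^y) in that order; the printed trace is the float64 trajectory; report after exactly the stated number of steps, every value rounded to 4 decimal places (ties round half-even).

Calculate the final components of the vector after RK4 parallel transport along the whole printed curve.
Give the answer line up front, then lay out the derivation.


Answer: V^x = 1.6071, V^y = -0.3569

gamma'(tau) = (-(4/3)*tau, 1/2); f(tau, V)^k = -Gamma^k_ij(gamma(tau)) gamma'^i(tau) V^j; h = 1/4; intermediate values shown to 6 dp
curve data and Christoffel symbols at the stage parameters:
  tau = 0.000000: gamma = (-0.250000, -0.125000), gamma' = (0.000000, 0.500000); Gamma_xxx = -0.524345, Gamma_xxy = 0.000000, Gamma_xyy = 0.752965, Gamma_yxx = 0.000000, Gamma_yxy = -0.373057, Gamma_yyy = 0.000000
  tau = 0.125000: gamma = (-0.260417, -0.062500), gamma' = (-0.166667, 0.500000); Gamma_xxx = -0.528708, Gamma_xxy = 0.000000, Gamma_xyy = 0.762211, Gamma_yxx = 0.000000, Gamma_yxy = -0.378824, Gamma_yyy = 0.000000
  tau = 0.250000: gamma = (-0.291667, 0.000000), gamma' = (-0.333333, 0.500000); Gamma_xxx = -0.540587, Gamma_xxy = 0.000000, Gamma_xyy = 0.788826, Gamma_yxx = 0.000000, Gamma_yxy = -0.395683, Gamma_yyy = 0.000000
  tau = 0.375000: gamma = (-0.343750, 0.062500), gamma' = (-0.500000, 0.500000); Gamma_xxx = -0.556595, Gamma_xxy = 0.000000, Gamma_xyy = 0.829677, Gamma_yxx = 0.000000, Gamma_yxy = -0.422281, Gamma_yyy = 0.000000
  tau = 0.500000: gamma = (-0.416667, 0.125000), gamma' = (-0.666667, 0.500000); Gamma_xxx = -0.571956, Gamma_xxy = 0.000000, Gamma_xyy = 0.880347, Gamma_yxx = 0.000000, Gamma_yxy = -0.456333, Gamma_yyy = 0.000000
  tau = 0.625000: gamma = (-0.510417, 0.187500), gamma' = (-0.833333, 0.500000); Gamma_xxx = -0.581747, Gamma_xxy = 0.000000, Gamma_xyy = 0.936280, Gamma_yxx = 0.000000, Gamma_yxy = -0.494667, Gamma_yyy = 0.000000
  tau = 0.750000: gamma = (-0.625000, 0.250000), gamma' = (-1.000000, 0.500000); Gamma_xxx = -0.582263, Gamma_xxy = 0.000000, Gamma_xyy = 0.994049, Gamma_yxx = 0.000000, Gamma_yxy = -0.533450, Gamma_yyy = 0.000000
  tau = 0.875000: gamma = (-0.760417, 0.312500), gamma' = (-1.166667, 0.500000); Gamma_xxx = -0.571943, Gamma_xxy = 0.000000, Gamma_xyy = 1.052210, Gamma_yxx = 0.000000, Gamma_yxy = -0.568638, Gamma_yyy = 0.000000
  tau = 1.000000: gamma = (-0.916667, 0.375000), gamma' = (-1.333333, 0.500000); Gamma_xxx = -0.551446, Gamma_xxy = 0.000000, Gamma_xyy = 1.111372, Gamma_yxx = 0.000000, Gamma_yxy = -0.596603, Gamma_yyy = 0.000000
step 0: V^x = 2.0000, V^y = -1.0000
step 1: k1 = (0.376483, 0.373057), k2 = (0.182951, 0.447931), k3 = (0.181515, 0.442758), k4 = (-0.017813, 0.521956); V <- V + (h/6)(k1 + 2k2 + 2k3 + k4): V^x = 2.0453, V^y = -0.8885
step 2: k1 = (-0.018128, 0.521834), k2 = (-0.227058, 0.605193), k3 = (-0.224113, 0.597479), k4 = (-0.433185, 0.678743); V <- V + (h/6)(k1 + 2k2 + 2k3 + k4): V^x = 1.9889, V^y = -0.7382
step 3: k1 = (-0.433429, 0.678391), k2 = (-0.632038, 0.747886), k3 = (-0.624069, 0.738165), k4 = (-0.792028, 0.784248); V <- V + (h/6)(k1 + 2k2 + 2k3 + k4): V^x = 1.8332, V^y = -0.5535
step 4: k1 = (-0.792310, 0.784195), k2 = (-0.917528, 0.795188), k3 = (-0.907807, 0.789826), k4 = (-0.983173, 0.762328); V <- V + (h/6)(k1 + 2k2 + 2k3 + k4): V^x = 1.6071, V^y = -0.3569


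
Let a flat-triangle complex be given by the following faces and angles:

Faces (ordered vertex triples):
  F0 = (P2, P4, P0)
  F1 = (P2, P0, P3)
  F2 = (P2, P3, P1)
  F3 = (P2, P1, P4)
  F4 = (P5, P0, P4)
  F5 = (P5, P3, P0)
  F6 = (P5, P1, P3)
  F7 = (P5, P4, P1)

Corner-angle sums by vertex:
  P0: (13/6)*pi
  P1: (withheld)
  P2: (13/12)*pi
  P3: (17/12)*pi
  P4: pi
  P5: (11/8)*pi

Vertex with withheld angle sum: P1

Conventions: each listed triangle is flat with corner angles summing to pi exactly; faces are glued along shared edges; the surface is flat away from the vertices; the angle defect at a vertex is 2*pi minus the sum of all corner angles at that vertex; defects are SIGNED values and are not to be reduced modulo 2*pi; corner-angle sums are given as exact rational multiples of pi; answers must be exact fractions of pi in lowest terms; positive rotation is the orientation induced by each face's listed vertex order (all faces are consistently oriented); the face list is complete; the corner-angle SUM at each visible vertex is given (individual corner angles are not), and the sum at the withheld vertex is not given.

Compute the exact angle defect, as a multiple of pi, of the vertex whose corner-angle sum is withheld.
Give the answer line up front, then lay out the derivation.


Answer: defect(P1) = (25/24)*pi

V = 6, E = 12, F = 8; chi = V - E + F = 2
Gauss-Bonnet: total defect = 2*pi*chi = 4*pi; visible defects sum to (71/24)*pi


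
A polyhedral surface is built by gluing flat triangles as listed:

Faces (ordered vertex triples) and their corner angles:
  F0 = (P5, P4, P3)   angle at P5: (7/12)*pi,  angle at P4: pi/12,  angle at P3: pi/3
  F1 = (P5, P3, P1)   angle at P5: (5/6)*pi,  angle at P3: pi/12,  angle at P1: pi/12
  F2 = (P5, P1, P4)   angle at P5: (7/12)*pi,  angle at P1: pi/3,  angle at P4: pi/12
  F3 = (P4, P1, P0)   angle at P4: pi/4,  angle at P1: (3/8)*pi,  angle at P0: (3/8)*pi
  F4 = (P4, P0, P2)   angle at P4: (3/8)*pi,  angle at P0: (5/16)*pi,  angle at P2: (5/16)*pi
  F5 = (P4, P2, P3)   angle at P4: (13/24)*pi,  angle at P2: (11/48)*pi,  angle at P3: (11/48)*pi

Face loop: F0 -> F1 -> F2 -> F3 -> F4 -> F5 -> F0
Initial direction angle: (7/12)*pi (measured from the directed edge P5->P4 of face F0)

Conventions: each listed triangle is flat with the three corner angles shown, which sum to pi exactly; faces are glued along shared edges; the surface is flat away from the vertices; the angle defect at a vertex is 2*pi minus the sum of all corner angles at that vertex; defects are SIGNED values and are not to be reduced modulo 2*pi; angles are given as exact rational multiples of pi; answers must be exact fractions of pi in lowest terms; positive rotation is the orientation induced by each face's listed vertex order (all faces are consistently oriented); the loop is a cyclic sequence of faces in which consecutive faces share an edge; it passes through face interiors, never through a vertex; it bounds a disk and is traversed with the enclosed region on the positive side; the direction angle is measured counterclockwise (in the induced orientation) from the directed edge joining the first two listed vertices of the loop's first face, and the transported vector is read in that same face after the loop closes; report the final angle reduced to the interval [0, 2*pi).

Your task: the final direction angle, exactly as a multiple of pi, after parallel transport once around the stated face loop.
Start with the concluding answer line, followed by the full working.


Answer: final direction angle = (5/4)*pi

enclosed vertex P4: corner angles sum to (4/3)*pi, defect = 2*pi - (4/3)*pi = (2/3)*pi
enclosed vertex P5: corner angles sum to 2*pi, defect = 2*pi - 2*pi = 0
summing the enclosed defects onto the initial angle, mod 2*pi in the induced orientation:
final angle = (7/12)*pi + (2/3)*pi = (5/4)*pi (mod 2*pi)


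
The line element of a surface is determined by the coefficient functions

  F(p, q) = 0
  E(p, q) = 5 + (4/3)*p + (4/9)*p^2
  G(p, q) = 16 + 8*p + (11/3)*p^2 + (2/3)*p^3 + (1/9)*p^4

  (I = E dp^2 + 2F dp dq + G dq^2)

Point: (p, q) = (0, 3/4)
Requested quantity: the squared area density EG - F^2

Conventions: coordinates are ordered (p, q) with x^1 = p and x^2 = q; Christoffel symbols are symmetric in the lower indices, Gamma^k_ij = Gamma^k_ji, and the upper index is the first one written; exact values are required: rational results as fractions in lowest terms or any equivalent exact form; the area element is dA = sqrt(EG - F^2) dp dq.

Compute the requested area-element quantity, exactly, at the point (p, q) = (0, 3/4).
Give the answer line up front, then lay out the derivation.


Answer: EG - F^2 = 80

E = 5, F = 0, G = 16; EG - F^2 = 80


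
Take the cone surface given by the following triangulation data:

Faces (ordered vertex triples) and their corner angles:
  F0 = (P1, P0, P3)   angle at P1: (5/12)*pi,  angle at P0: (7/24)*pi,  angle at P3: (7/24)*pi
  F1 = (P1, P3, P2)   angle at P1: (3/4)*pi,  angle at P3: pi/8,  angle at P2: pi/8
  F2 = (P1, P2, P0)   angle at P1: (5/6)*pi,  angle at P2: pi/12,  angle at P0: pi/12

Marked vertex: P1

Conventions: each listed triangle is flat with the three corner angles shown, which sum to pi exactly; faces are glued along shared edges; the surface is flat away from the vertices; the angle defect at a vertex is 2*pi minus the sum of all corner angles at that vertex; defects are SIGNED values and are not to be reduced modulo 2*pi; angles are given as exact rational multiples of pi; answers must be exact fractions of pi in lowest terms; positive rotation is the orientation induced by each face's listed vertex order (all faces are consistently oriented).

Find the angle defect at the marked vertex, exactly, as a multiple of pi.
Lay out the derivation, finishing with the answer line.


Sum of corner angles at P1: 2*pi
defect = 2*pi - 2*pi

Answer: defect(P1) = 0


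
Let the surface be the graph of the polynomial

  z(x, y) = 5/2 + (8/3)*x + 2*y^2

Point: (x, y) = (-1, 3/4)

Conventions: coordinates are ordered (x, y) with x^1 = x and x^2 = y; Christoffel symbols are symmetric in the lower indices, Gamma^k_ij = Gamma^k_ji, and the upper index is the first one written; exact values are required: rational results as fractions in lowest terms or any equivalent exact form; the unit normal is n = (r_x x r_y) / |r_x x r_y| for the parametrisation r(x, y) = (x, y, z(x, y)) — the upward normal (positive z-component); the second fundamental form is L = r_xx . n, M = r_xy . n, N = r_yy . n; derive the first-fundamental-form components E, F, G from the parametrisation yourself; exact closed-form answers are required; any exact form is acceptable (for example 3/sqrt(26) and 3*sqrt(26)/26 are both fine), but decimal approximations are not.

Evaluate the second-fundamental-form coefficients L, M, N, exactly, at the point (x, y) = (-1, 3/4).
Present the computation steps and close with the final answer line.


z_x = 8/3, z_y = 3, z_xx = 0, z_xy = 0, z_yy = 4
E = 73/9, F = 8, G = 10; answer radicand W^2 = 154/9
unnormalised second-form numerators: l = 0, m = 0, n = 4; L = l/sqrt(154/9), and similarly M = m/sqrt(W^2), N = n/sqrt(W^2)

Answer: L = 0, M = 0, N = 6*sqrt(154)/77


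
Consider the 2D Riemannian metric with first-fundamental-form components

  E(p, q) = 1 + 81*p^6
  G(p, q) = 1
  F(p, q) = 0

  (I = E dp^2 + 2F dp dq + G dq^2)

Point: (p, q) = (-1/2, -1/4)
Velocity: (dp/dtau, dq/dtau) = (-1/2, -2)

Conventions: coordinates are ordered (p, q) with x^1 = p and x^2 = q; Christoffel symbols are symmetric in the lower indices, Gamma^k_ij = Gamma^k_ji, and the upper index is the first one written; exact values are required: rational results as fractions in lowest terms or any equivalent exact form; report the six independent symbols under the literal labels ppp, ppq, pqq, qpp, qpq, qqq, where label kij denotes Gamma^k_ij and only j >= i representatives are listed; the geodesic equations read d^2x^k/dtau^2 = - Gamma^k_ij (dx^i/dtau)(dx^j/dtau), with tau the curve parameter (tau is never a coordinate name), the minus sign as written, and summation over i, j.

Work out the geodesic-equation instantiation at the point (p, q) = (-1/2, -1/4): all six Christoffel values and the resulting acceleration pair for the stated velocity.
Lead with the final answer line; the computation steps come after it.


Answer: Gamma_ppp = -486/145, Gamma_ppq = 0, Gamma_pqq = 0, Gamma_qpp = 0, Gamma_qpq = 0, Gamma_qqq = 0; accelerations (d^2p/dtau^2, d^2q/dtau^2) = (243/290, 0)

E = 145/64, F = 0, G = 1 at the point
E_p = -243/16, E_q = 0, F_p = 0, F_q = 0, G_p = 0, G_q = 0
EG - F^2 = 145/64;  g^inv = (64/145) * [[1, 0], [0, 145/64]]
first-kind symbols [ij,l] = (1/2)(d_i g_jl + d_j g_il - d_l g_ij): [pp,p] = E_p/2 = -243/32, [pp,q] = F_p - E_q/2 = 0, [pq,p] = E_q/2 = 0, [pq,q] = G_p/2 = 0, [qq,p] = F_q - G_p/2 = 0, [qq,q] = G_q/2 = 0
Gamma^p_ij = (G*[ij,p] - F*[ij,q])/(EG - F^2), Gamma^q_ij = (E*[ij,q] - F*[ij,p])/(EG - F^2)
Gamma_ppp = -486/145, Gamma_ppq = 0, Gamma_pqq = 0, Gamma_qpp = 0, Gamma_qpq = 0, Gamma_qqq = 0
d^2p/dtau^2 = -(Gamma_ppp*(-1/2)^2 + 2*Gamma_ppq*(-1/2)*(-2) + Gamma_pqq*(-2)^2) = 243/290
d^2q/dtau^2 = -(Gamma_qpp*(-1/2)^2 + 2*Gamma_qpq*(-1/2)*(-2) + Gamma_qqq*(-2)^2) = 0


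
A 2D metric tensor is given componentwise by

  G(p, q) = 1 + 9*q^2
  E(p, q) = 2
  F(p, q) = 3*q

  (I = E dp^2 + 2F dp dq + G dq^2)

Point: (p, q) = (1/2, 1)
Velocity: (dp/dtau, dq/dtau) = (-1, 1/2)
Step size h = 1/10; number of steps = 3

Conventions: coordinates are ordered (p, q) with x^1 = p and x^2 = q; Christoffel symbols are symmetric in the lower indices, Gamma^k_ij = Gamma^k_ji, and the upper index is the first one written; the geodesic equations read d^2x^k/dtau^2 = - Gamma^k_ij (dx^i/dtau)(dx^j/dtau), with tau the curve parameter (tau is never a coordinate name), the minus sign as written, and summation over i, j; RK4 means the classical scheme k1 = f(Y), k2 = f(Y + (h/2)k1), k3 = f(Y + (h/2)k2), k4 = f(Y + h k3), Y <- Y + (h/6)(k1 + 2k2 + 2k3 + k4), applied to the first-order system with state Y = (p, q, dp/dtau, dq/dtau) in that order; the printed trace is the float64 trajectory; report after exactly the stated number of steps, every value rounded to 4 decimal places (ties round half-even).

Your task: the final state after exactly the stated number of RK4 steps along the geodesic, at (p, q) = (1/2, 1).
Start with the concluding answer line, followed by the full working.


Answer: p = 0.1974, q = 1.1417, dp/dtau = -1.0164, dq/dtau = 0.4475

f(Y) = (dp/dtau, dq/dtau, -Gamma^p_ij Y'^i Y'^j, -Gamma^q_ij Y'^i Y'^j) with the Gammas evaluated at the stage position; h = 0.100000; intermediate values shown to 6 dp
step 0: p = 0.5000, q = 1.0000, dp/dtau = -1.0000, dq/dtau = 0.5000
step 1:
  k1: at (p, q) = (0.500000, 1.000000), (dp/dtau, dq/dtau) = (-1.000000, 0.500000); Gamma_ppp = 0.000000, Gamma_ppq = 0.000000, Gamma_pqq = 0.272727, Gamma_qpp = 0.000000, Gamma_qpq = 0.000000, Gamma_qqq = 0.818182; k1 = (-1.000000, 0.500000, -0.068182, -0.204545)
  k2: at (p, q) = (0.450000, 1.025000), (dp/dtau, dq/dtau) = (-1.003409, 0.489773); Gamma_ppp = 0.000000, Gamma_ppq = 0.000000, Gamma_pqq = 0.261880, Gamma_qpp = 0.000000, Gamma_qpq = 0.000000, Gamma_qqq = 0.805281; k2 = (-1.003409, 0.489773, -0.062819, -0.193169)
  k3: at (p, q) = (0.449830, 1.024489), (dp/dtau, dq/dtau) = (-1.003141, 0.490342); Gamma_ppp = 0.000000, Gamma_ppq = 0.000000, Gamma_pqq = 0.262096, Gamma_qpp = 0.000000, Gamma_qpq = 0.000000, Gamma_qqq = 0.805543; k3 = (-1.003141, 0.490342, -0.063017, -0.193681)
  k4: at (p, q) = (0.399686, 1.049034), (dp/dtau, dq/dtau) = (-1.006302, 0.480632); Gamma_ppp = 0.000000, Gamma_ppq = 0.000000, Gamma_pqq = 0.252011, Gamma_qpp = 0.000000, Gamma_qpq = 0.000000, Gamma_qqq = 0.793104; k4 = (-1.006302, 0.480632, -0.058216, -0.183213)
  Y <- Y + (h/6)(k1 + 2k2 + 2k3 + k4): p = 0.3997, q = 1.0490, dp/dtau = -1.0063, dq/dtau = 0.4806
step 2:
  k1: at (p, q) = (0.399677, 1.049014), (dp/dtau, dq/dtau) = (-1.006301, 0.480642); Gamma_ppp = 0.000000, Gamma_ppq = 0.000000, Gamma_pqq = 0.252019, Gamma_qpp = 0.000000, Gamma_qpq = 0.000000, Gamma_qqq = 0.793114; k1 = (-1.006301, 0.480642, -0.058221, -0.183223)
  k2: at (p, q) = (0.349362, 1.073046), (dp/dtau, dq/dtau) = (-1.009212, 0.471481); Gamma_ppp = 0.000000, Gamma_ppq = 0.000000, Gamma_pqq = 0.242662, Gamma_qpp = 0.000000, Gamma_qpq = 0.000000, Gamma_qqq = 0.781164; k2 = (-1.009212, 0.471481, -0.053943, -0.173648)
  k3: at (p, q) = (0.349216, 1.072588), (dp/dtau, dq/dtau) = (-1.008998, 0.471960); Gamma_ppp = 0.000000, Gamma_ppq = 0.000000, Gamma_pqq = 0.242836, Gamma_qpp = 0.000000, Gamma_qpq = 0.000000, Gamma_qqq = 0.781389; k3 = (-1.008998, 0.471960, -0.054091, -0.174052)
  k4: at (p, q) = (0.298777, 1.096210), (dp/dtau, dq/dtau) = (-1.011710, 0.463237); Gamma_ppp = 0.000000, Gamma_ppq = 0.000000, Gamma_pqq = 0.234099, Gamma_qpp = 0.000000, Gamma_qpq = 0.000000, Gamma_qqq = 0.769865; k4 = (-1.011710, 0.463237, -0.050235, -0.165204)
  Y <- Y + (h/6)(k1 + 2k2 + 2k3 + k4): p = 0.2988, q = 1.0962, dp/dtau = -1.0117, dq/dtau = 0.4632
step 3:
  k1: at (p, q) = (0.298769, 1.096194), (dp/dtau, dq/dtau) = (-1.011710, 0.463245); Gamma_ppp = 0.000000, Gamma_ppq = 0.000000, Gamma_pqq = 0.234105, Gamma_qpp = 0.000000, Gamma_qpq = 0.000000, Gamma_qqq = 0.769873; k1 = (-1.011710, 0.463245, -0.050238, -0.165212)
  k2: at (p, q) = (0.248184, 1.119356), (dp/dtau, dq/dtau) = (-1.014222, 0.454985); Gamma_ppp = 0.000000, Gamma_ppq = 0.000000, Gamma_pqq = 0.225961, Gamma_qpp = 0.000000, Gamma_qpq = 0.000000, Gamma_qqq = 0.758793; k2 = (-1.014222, 0.454985, -0.046776, -0.157079)
  k3: at (p, q) = (0.248058, 1.118943), (dp/dtau, dq/dtau) = (-1.014049, 0.455391); Gamma_ppp = 0.000000, Gamma_ppq = 0.000000, Gamma_pqq = 0.226103, Gamma_qpp = 0.000000, Gamma_qpq = 0.000000, Gamma_qqq = 0.758988; k3 = (-1.014049, 0.455391, -0.046889, -0.157400)
  k4: at (p, q) = (0.197365, 1.141733), (dp/dtau, dq/dtau) = (-1.016399, 0.447505); Gamma_ppp = 0.000000, Gamma_ppq = 0.000000, Gamma_pqq = 0.218468, Gamma_qpp = 0.000000, Gamma_qpq = 0.000000, Gamma_qqq = 0.748296; k4 = (-1.016399, 0.447505, -0.043751, -0.149855)
  Y <- Y + (h/6)(k1 + 2k2 + 2k3 + k4): p = 0.1974, q = 1.1417, dp/dtau = -1.0164, dq/dtau = 0.4475


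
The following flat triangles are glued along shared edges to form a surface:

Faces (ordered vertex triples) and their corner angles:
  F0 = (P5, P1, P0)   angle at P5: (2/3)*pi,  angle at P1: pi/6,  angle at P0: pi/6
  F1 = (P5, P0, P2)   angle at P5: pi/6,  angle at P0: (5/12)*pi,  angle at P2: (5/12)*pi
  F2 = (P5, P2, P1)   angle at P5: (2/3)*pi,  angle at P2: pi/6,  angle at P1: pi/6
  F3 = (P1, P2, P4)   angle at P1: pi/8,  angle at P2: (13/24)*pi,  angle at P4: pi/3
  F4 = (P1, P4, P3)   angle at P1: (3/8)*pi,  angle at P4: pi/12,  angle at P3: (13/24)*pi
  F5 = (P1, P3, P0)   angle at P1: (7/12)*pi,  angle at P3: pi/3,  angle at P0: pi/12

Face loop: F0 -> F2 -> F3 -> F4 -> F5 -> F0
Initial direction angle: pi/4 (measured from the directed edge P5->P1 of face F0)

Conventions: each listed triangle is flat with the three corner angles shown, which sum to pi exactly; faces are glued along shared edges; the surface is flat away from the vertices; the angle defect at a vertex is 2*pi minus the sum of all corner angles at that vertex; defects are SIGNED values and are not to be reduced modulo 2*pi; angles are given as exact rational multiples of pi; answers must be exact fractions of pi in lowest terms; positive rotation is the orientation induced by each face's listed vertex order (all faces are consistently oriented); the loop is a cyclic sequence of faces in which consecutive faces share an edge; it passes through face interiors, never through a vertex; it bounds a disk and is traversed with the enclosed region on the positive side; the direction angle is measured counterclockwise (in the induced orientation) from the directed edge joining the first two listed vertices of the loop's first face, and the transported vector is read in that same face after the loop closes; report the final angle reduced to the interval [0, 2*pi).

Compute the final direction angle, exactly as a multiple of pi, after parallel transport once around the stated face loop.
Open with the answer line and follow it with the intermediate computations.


Answer: final direction angle = (5/6)*pi

enclosed vertex P1: corner angles sum to (17/12)*pi, defect = 2*pi - (17/12)*pi = (7/12)*pi
holonomy = initial angle + sum of enclosed defects (mod 2*pi), positive in the induced orientation
final angle = pi/4 + (7/12)*pi = (5/6)*pi (mod 2*pi)


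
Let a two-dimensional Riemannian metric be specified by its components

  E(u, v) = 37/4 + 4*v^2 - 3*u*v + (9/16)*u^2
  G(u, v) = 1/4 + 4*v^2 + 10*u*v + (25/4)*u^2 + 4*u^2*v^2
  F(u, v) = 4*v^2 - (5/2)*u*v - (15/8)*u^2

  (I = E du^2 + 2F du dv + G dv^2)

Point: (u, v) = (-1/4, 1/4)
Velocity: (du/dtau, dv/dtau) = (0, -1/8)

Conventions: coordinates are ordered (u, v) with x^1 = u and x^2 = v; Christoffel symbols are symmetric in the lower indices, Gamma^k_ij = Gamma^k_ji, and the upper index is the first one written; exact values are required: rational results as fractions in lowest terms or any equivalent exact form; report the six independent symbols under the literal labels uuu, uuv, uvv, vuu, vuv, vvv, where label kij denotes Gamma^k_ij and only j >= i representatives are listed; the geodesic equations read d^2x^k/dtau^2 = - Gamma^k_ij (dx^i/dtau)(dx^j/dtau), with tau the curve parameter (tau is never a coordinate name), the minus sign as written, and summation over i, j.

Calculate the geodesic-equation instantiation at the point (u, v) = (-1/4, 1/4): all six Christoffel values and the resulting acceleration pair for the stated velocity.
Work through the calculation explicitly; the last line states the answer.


E = 2489/256, F = 37/128, G = 9/32 at the point
E_u = -33/32, E_v = 11/4, F_u = 5/16, F_v = 21/8, G_u = -3/4, G_v = -3/8
EG - F^2 = 43433/16384;  g^inv = (16384/43433) * [[9/32, -37/128], [-37/128, 2489/256]]
first-kind symbols [ij,l] = (1/2)(d_i g_jl + d_j g_il - d_l g_ij): [uu,u] = E_u/2 = -33/64, [uu,v] = F_u - E_v/2 = -17/16, [uv,u] = E_v/2 = 11/8, [uv,v] = G_u/2 = -3/8, [vv,u] = F_v - G_u/2 = 3, [vv,v] = G_v/2 = -3/16
Gamma^u_ij = (G*[ij,u] - F*[ij,v])/(EG - F^2), Gamma^v_ij = (E*[ij,v] - F*[ij,u])/(EG - F^2)
Gamma_uuu = 2656/43433, Gamma_uuv = 48/257, Gamma_uvv = 14712/43433, Gamma_vuu = -166810/43433, Gamma_vuv = -392/257, Gamma_vvv = -44076/43433
d^2u/dtau^2 = -(Gamma_uuu*(0)^2 + 2*Gamma_uuv*(0)*(-1/8) + Gamma_uvv*(-1/8)^2) = -1839/347464
d^2v/dtau^2 = -(Gamma_vuu*(0)^2 + 2*Gamma_vuv*(0)*(-1/8) + Gamma_vvv*(-1/8)^2) = 11019/694928

Answer: Gamma_uuu = 2656/43433, Gamma_uuv = 48/257, Gamma_uvv = 14712/43433, Gamma_vuu = -166810/43433, Gamma_vuv = -392/257, Gamma_vvv = -44076/43433; accelerations (d^2u/dtau^2, d^2v/dtau^2) = (-1839/347464, 11019/694928)


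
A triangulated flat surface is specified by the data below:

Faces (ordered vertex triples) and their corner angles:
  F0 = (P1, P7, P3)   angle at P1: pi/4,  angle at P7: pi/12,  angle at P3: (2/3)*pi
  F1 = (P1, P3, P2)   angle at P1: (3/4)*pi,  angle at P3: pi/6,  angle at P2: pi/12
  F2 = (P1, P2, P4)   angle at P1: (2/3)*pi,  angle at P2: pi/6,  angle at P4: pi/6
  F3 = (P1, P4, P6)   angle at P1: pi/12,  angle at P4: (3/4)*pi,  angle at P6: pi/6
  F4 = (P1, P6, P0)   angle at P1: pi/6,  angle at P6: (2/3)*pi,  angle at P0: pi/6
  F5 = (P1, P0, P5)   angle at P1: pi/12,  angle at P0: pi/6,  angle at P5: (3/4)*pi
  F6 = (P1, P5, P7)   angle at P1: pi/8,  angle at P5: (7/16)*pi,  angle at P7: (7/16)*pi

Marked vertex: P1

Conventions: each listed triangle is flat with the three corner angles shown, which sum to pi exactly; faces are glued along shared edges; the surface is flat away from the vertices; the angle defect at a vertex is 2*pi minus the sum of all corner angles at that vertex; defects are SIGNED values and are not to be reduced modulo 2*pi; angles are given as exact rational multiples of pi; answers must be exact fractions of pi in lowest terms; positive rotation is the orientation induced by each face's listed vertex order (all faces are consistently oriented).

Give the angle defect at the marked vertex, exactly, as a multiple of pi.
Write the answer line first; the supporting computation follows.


Answer: defect(P1) = -pi/8

Sum of corner angles at P1: (17/8)*pi
defect = 2*pi - (17/8)*pi


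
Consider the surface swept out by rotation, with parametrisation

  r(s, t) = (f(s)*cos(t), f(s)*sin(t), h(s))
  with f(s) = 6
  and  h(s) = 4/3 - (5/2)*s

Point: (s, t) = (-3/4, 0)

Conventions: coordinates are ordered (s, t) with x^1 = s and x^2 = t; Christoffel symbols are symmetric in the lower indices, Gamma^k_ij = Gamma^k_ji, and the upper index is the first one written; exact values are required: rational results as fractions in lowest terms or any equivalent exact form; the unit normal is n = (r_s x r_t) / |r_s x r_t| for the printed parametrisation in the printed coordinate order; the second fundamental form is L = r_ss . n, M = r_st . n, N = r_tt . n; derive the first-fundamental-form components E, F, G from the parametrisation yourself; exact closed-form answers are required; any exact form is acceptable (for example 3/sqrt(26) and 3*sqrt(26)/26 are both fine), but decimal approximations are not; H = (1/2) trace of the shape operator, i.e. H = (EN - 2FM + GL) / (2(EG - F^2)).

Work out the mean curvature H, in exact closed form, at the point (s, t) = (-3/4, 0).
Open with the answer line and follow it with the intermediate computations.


Answer: H = -1/12

f = 6, f' = 0, f'' = 0, h' = -5/2, h'' = 0
E = 25/4, F = 0, G = 36; answer radicand W^2 = 25/4
unnormalised second-form numerators: l = 0, m = 0, n = -15; L = l/sqrt(25/4), and similarly M = m/sqrt(W^2), N = n/sqrt(W^2)
H = (E*n - 2*F*m + G*l) / (2*(EG - F^2)*sqrt(W^2)); E*n - 2*F*m + G*l = -375/4, EG - F^2 = 225, so H = (-5/24)/sqrt(25/4)


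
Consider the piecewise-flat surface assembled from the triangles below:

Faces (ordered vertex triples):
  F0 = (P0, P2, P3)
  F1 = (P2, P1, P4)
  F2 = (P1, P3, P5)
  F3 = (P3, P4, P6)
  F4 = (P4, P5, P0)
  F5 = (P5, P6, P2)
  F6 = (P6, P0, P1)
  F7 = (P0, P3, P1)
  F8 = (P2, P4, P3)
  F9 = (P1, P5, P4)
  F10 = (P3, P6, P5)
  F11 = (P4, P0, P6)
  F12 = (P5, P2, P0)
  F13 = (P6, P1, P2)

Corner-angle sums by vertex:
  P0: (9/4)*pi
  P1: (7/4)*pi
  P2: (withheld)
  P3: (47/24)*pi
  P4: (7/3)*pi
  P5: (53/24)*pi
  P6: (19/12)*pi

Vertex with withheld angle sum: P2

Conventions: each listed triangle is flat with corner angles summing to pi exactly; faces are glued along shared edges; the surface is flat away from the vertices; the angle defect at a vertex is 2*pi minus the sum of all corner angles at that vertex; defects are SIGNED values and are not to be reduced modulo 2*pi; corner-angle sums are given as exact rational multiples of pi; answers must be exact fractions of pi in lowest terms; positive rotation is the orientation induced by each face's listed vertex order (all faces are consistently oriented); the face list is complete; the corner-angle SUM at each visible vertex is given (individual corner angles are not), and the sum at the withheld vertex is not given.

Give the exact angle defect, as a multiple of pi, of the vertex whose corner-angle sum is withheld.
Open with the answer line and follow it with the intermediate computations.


Answer: defect(P2) = pi/12

V = 7, E = 21, F = 14; chi = V - E + F = 0
Gauss-Bonnet: total defect = 2*pi*chi = 0; visible defects sum to -pi/12


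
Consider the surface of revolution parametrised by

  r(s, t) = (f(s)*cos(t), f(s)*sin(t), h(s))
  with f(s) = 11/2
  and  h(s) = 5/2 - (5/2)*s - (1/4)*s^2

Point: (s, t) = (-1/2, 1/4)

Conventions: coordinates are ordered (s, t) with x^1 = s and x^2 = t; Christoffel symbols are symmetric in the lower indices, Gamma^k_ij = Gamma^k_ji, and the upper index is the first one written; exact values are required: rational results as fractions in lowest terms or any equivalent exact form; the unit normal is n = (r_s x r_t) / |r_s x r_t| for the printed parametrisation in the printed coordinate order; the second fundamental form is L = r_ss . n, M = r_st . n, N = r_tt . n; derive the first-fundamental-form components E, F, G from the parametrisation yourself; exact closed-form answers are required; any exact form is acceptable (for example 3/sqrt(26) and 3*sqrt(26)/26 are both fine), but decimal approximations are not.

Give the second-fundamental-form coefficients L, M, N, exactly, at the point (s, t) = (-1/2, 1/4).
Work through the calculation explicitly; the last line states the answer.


f = 11/2, f' = 0, f'' = 0, h' = -9/4, h'' = -1/2
E = 81/16, F = 0, G = 121/4; answer radicand W^2 = 81/16
unnormalised second-form numerators: l = 0, m = 0, n = -99/8; L = l/sqrt(81/16), and similarly M = m/sqrt(W^2), N = n/sqrt(W^2)

Answer: L = 0, M = 0, N = -11/2


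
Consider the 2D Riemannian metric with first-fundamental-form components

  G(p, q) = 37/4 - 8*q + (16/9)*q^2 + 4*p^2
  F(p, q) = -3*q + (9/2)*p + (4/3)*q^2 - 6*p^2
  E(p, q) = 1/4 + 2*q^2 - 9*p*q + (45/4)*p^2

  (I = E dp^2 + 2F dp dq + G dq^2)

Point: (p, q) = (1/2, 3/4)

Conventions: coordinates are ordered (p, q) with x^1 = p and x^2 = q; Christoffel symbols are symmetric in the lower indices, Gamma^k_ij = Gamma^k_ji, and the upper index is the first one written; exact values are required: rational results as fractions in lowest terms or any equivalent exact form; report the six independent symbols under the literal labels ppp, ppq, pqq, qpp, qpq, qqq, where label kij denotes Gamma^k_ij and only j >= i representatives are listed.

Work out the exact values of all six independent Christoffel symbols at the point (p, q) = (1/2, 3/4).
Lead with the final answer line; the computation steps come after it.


Answer: Gamma_ppp = 240/79, Gamma_ppq = -52/79, Gamma_pqq = -1136/237, Gamma_qpp = 23/79, Gamma_qpq = 68/237, Gamma_qqq = -848/711

E = 13/16, F = -3/4, G = 21/4 at the point
E_p = 9/2, E_q = -3/2, F_p = -3/2, F_q = -1, G_p = 4, G_q = -16/3
EG - F^2 = 237/64;  g^inv = (64/237) * [[21/4, 3/4], [3/4, 13/16]]
first-kind symbols [ij,l] = (1/2)(d_i g_jl + d_j g_il - d_l g_ij): [pp,p] = E_p/2 = 9/4, [pp,q] = F_p - E_q/2 = -3/4, [pq,p] = E_q/2 = -3/4, [pq,q] = G_p/2 = 2, [qq,p] = F_q - G_p/2 = -3, [qq,q] = G_q/2 = -8/3
Gamma^p_ij = (G*[ij,p] - F*[ij,q])/(EG - F^2), Gamma^q_ij = (E*[ij,q] - F*[ij,p])/(EG - F^2)


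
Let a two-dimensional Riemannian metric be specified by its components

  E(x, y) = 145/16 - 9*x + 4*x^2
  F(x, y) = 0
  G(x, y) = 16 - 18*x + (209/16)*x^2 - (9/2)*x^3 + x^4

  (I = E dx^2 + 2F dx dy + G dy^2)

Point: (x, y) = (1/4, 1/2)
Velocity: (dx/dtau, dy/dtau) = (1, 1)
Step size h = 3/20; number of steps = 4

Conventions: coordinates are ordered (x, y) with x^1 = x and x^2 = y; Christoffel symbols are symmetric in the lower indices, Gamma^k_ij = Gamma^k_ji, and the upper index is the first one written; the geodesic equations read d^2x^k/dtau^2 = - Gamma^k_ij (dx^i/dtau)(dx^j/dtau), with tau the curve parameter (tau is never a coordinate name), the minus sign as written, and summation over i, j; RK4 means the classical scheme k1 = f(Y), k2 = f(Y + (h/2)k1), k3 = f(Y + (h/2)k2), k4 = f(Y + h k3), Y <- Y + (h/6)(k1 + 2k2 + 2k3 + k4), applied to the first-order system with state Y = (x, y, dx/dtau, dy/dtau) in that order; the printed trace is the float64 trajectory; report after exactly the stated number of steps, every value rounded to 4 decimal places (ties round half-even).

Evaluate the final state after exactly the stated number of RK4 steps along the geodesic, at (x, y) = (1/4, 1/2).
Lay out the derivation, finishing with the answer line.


f(Y) = (dx/dtau, dy/dtau, -Gamma^x_ij Y'^i Y'^j, -Gamma^y_ij Y'^i Y'^j) with the Gammas evaluated at the stage position; h = 0.150000; intermediate values shown to 6 dp
step 0: x = 0.2500, y = 0.5000, dx/dtau = 1.0000, dy/dtau = 1.0000
step 1:
  k1: at (x, y) = (0.250000, 0.500000), (dx/dtau, dy/dtau) = (1.000000, 1.000000); Gamma_xxx = -0.495575, Gamma_xxy = 0.000000, Gamma_xyy = 0.867257, Gamma_yxx = 0.000000, Gamma_yxy = -0.500000, Gamma_yyy = 0.000000; k1 = (1.000000, 1.000000, -0.371681, 1.000000)
  k2: at (x, y) = (0.325000, 0.575000), (dx/dtau, dy/dtau) = (0.972124, 1.075000); Gamma_xxx = -0.487805, Gamma_xxy = 0.000000, Gamma_xyy = 0.823018, Gamma_yxx = 0.000000, Gamma_yxy = -0.474162, Gamma_yyy = 0.000000; k2 = (0.972124, 1.075000, -0.490113, 0.991030)
  k3: at (x, y) = (0.322909, 0.580625), (dx/dtau, dy/dtau) = (0.963242, 1.074327); Gamma_xxx = -0.488083, Gamma_xxy = 0.000000, Gamma_xyy = 0.824305, Gamma_yxx = 0.000000, Gamma_yxy = -0.474930, Gamma_yyy = 0.000000; k3 = (0.963242, 1.074327, -0.498535, 0.982949)
  k4: at (x, y) = (0.394486, 0.661149), (dx/dtau, dy/dtau) = (0.925220, 1.147442); Gamma_xxx = -0.476324, Gamma_xxy = 0.000000, Gamma_xyy = 0.778319, Gamma_yxx = 0.000000, Gamma_yxy = -0.447067, Gamma_yyy = 0.000000; k4 = (0.925220, 1.147442, -0.617005, 0.949246)
  Y <- Y + (h/6)(k1 + 2k2 + 2k3 + k4): x = 0.3949, y = 0.6612, dx/dtau = 0.9259, dy/dtau = 1.1474
step 2:
  k1: at (x, y) = (0.394899, 0.661152), (dx/dtau, dy/dtau) = (0.925850, 1.147430); Gamma_xxx = -0.476242, Gamma_xxy = 0.000000, Gamma_xyy = 0.778041, Gamma_yxx = 0.000000, Gamma_yxy = -0.446897, Gamma_yyy = 0.000000; k1 = (0.925850, 1.147430, -0.616132, 0.949522)
  k2: at (x, y) = (0.464338, 0.747210), (dx/dtau, dy/dtau) = (0.879641, 1.218644); Gamma_xxx = -0.459919, Gamma_xxy = 0.000000, Gamma_xyy = 0.729167, Gamma_yxx = 0.000000, Gamma_yxy = -0.416710, Gamma_yyy = 0.000000; k2 = (0.879641, 1.218644, -0.727011, 0.893400)
  k3: at (x, y) = (0.460872, 0.752551), (dx/dtau, dy/dtau) = (0.871325, 1.214435); Gamma_xxx = -0.460859, Gamma_xxy = 0.000000, Gamma_xyy = 0.731715, Gamma_yxx = 0.000000, Gamma_yxy = -0.418290, Gamma_yyy = 0.000000; k3 = (0.871325, 1.214435, -0.729285, 0.885242)
  k4: at (x, y) = (0.525597, 0.843318), (dx/dtau, dy/dtau) = (0.816458, 1.280216); Gamma_xxx = -0.440970, Gamma_xxy = 0.000000, Gamma_xyy = 0.682105, Gamma_yxx = 0.000000, Gamma_yxy = -0.387504, Gamma_yyy = 0.000000; k4 = (0.816458, 1.280216, -0.823986, 0.810071)
  Y <- Y + (h/6)(k1 + 2k2 + 2k3 + k4): x = 0.5260, y = 0.8435, dx/dtau = 0.8170, dy/dtau = 1.2804
step 3:
  k1: at (x, y) = (0.526005, 0.843498), (dx/dtau, dy/dtau) = (0.817033, 1.280352); Gamma_xxx = -0.440828, Gamma_xxy = 0.000000, Gamma_xyy = 0.681778, Gamma_yxx = 0.000000, Gamma_yxy = -0.387302, Gamma_yyy = 0.000000; k1 = (0.817033, 1.280352, -0.823369, 0.810305)
  k2: at (x, y) = (0.587282, 0.939524), (dx/dtau, dy/dtau) = (0.755280, 1.341125); Gamma_xxx = -0.417113, Gamma_xxy = 0.000000, Gamma_xyy = 0.630574, Gamma_yxx = 0.000000, Gamma_yxy = -0.355690, Gamma_yyy = 0.000000; k2 = (0.755280, 1.341125, -0.896220, 0.720575)
  k3: at (x, y) = (0.582651, 0.944082), (dx/dtau, dy/dtau) = (0.749816, 1.334395); Gamma_xxx = -0.419080, Gamma_xxy = 0.000000, Gamma_xyy = 0.634596, Gamma_yxx = 0.000000, Gamma_yxy = -0.358162, Gamma_yyy = 0.000000; k3 = (0.749816, 1.334395, -0.894351, 0.716718)
  k4: at (x, y) = (0.638477, 1.043657), (dx/dtau, dy/dtau) = (0.682880, 1.387860); Gamma_xxx = -0.393403, Gamma_xxy = 0.000000, Gamma_xyy = 0.584415, Gamma_yxx = 0.000000, Gamma_yxy = -0.327506, Gamma_yyy = 0.000000; k4 = (0.682880, 1.387860, -0.942221, 0.620782)
  Y <- Y + (h/6)(k1 + 2k2 + 2k3 + k4): x = 0.6388, y = 1.0440, dx/dtau = 0.6834, dy/dtau = 1.3880
step 4:
  k1: at (x, y) = (0.638757, 1.043979), (dx/dtau, dy/dtau) = (0.683364, 1.387994); Gamma_xxx = -0.393263, Gamma_xxy = 0.000000, Gamma_xyy = 0.584154, Gamma_yxx = 0.000000, Gamma_yxy = -0.327347, Gamma_yyy = 0.000000; k1 = (0.683364, 1.387994, -0.941740, 0.620981)
  k2: at (x, y) = (0.690010, 1.148078), (dx/dtau, dy/dtau) = (0.612734, 1.434567); Gamma_xxx = -0.365779, Gamma_xxy = 0.000000, Gamma_xyy = 0.534694, Gamma_yxx = 0.000000, Gamma_yxy = -0.297573, Gamma_yyy = 0.000000; k2 = (0.612734, 1.434567, -0.963063, 0.523137)
  k3: at (x, y) = (0.684712, 1.151571), (dx/dtau, dy/dtau) = (0.611135, 1.427229); Gamma_xxx = -0.368795, Gamma_xxy = 0.000000, Gamma_xyy = 0.539959, Gamma_yxx = 0.000000, Gamma_yxy = -0.300719, Gamma_yyy = 0.000000; k3 = (0.611135, 1.427229, -0.962147, 0.524593)
  k4: at (x, y) = (0.730428, 1.258063), (dx/dtau, dy/dtau) = (0.539042, 1.466683); Gamma_xxx = -0.341418, Gamma_xxy = 0.000000, Gamma_xyy = 0.493360, Gamma_yxx = 0.000000, Gamma_yxy = -0.273055, Gamma_yyy = 0.000000; k4 = (0.539042, 1.466683, -0.962090, 0.431756)
  Y <- Y + (h/6)(k1 + 2k2 + 2k3 + k4): x = 0.7305, y = 1.2584, dx/dtau = 0.5395, dy/dtau = 1.4667

Answer: x = 0.7305, y = 1.2584, dx/dtau = 0.5395, dy/dtau = 1.4667
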